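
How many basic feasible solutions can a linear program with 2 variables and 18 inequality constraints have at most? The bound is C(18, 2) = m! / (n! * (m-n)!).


Each vertex corresponds to some choice of n active constraints out of m, so the number of vertices is at most C(m, n) = m! / (n!(m-n)!).
m = 18, n = 2
Numerator: 18 * 17
Denominator: 2! = 2
C(18, 2) = 153


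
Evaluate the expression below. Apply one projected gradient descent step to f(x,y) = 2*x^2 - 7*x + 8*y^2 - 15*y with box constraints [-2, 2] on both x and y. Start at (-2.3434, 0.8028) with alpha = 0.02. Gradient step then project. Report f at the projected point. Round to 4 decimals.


Step 1: Compute gradient at (-2.3434, 0.8028).
grad_x = 2*2*-2.3434 - 7 = -16.3736
grad_y = 2*8*0.8028 - 15 = -2.1552
Step 2: Gradient step.
x_raw = -2.3434 - 0.02*-16.3736 = -2.0159
y_raw = 0.8028 - 0.02*-2.1552 = 0.8459
Step 3: Project onto [-2, 2].
x_proj = clip(-2.0159) = -2.0
y_proj = clip(0.8459) = 0.8459
Step 4: Evaluate f.
f(-2.0, 0.8459) = 15.0359


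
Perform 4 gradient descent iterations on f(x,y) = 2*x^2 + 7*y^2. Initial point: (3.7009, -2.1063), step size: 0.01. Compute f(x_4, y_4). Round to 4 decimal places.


Gradient descent on f(x,y) = 2*x^2 + 7*y^2.
Starting point: (3.7009, -2.1063), alpha = 0.01
Step 1: grad_x = 2*2*3.7009 = 14.8036, grad_y = 2*7*-2.1063 = -29.4882
  x_1 = 3.7009 - 0.01*14.8036 = 3.5529
  y_1 = -2.1063 - 0.01*-29.4882 = -1.8114
Step 2: grad_x = 2*2*3.5529 = 14.2115, grad_y = 2*7*-1.8114 = -25.3599
  x_2 = 3.5529 - 0.01*14.2115 = 3.4107
  y_2 = -1.8114 - 0.01*-25.3599 = -1.5578
Step 3: grad_x = 2*2*3.4107 = 13.643, grad_y = 2*7*-1.5578 = -21.8095
  x_3 = 3.4107 - 0.01*13.643 = 3.2743
  y_3 = -1.5578 - 0.01*-21.8095 = -1.3397
Step 4: grad_x = 2*2*3.2743 = 13.0973, grad_y = 2*7*-1.3397 = -18.7561
  x_4 = 3.2743 - 0.01*13.0973 = 3.1433
  y_4 = -1.3397 - 0.01*-18.7561 = -1.1522
f(3.1433, -1.1522) = 2*3.1433^2 + 7*(-1.1522)^2 = 29.0536


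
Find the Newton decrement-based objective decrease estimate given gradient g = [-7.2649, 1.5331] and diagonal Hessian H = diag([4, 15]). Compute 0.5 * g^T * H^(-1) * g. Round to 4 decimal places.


Step 1: H is diagonal, so H^(-1) * g = [-1.8162, 0.1022].
Step 2: g^T H^(-1) g = sum_i g_i^2 / H_ii
  = (-7.2649)^2/4 + (1.5331)^2/15
  = 13.1947 + 0.1567 = 13.3514
Step 3: Objective decrease = 0.5 * g^T H^(-1) g = 6.6757


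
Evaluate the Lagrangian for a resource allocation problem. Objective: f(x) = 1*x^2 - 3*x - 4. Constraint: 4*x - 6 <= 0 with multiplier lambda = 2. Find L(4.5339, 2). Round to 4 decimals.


Step 1: Evaluate f(x).
f(4.5339) = 1*4.5339^2 - 3*4.5339 - 4 = 2.9545
Step 2: Evaluate g(x).
g(4.5339) = 4*4.5339 - 6 = 12.1356
Step 3: Compute Lagrangian.
L = 2.9545 + 2*12.1356 = 27.2257


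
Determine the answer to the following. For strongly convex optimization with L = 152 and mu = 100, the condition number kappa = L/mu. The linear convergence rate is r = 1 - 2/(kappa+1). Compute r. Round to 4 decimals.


Step 1: Compute the condition number.
kappa = L/mu = 152/100 = 1.52
Step 2: Compute the convergence rate.
r = 1 - 2/(kappa + 1) = 1 - 2*mu/(L + mu) = (L - mu)/(L + mu) = 52/252 = 0.2063


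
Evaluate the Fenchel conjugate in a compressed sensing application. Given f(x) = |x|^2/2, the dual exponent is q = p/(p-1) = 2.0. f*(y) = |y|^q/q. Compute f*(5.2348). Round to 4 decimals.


The conjugate exponent q satisfies 1/p + 1/q = 1.
p = 2, so q = 2/(2 - 1) = 2.0
|y|^q = 5.2348^2.0 = 27.4031
f*(5.2348) = 27.4031 / 2.0 = 13.7016


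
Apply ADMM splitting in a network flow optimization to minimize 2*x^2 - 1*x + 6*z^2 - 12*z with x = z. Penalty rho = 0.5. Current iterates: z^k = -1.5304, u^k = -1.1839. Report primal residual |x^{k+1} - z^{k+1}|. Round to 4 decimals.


ADMM iteration with rho = 0.5, z^k = -1.5304, u^k = -1.1839
Step 1: x-update.
Minimize 2*x^2 - 1*x + (0.5/2)*(x + 1.5304 - 1.1839)^2
FOC: (2*2 + 0.5)*x = 1 + 0.5*(-1.5304 + 1.1839)
x^{k+1} = 0.1837
Step 2: z-update.
Minimize 6*z^2 - 12*z + (0.5/2)*(0.1837 - z - 1.1839)^2
FOC: (2*6 + 0.5)*z = 12 + 0.5*(0.1837 - 1.1839)
z^{k+1} = 0.92
Step 3: u-update.
u^{k+1} = -1.1839 + 0.1837 - 0.92 = -1.9202
Step 4: Primal residual = |0.1837 - 0.92| = 0.7363


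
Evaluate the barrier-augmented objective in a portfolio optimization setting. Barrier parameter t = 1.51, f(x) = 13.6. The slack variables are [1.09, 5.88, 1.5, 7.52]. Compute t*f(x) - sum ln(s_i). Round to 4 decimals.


Step 1: Compute log-barrier.
ln values: [0.0862, 1.7716, 0.4055, 2.0176]
phi = -(0.0862 + 1.7716 + 0.4055 + 2.0176) = -4.2808
Step 2: Compute augmented objective.
t*f(x) = 1.51*13.6 = 20.536
Total = 20.536 - 4.2808 = 16.2552


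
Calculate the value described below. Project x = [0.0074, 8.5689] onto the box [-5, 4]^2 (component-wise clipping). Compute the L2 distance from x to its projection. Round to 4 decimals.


Project each component onto [-5, 4].
clip(0.0074) = 0.0074, clip(8.5689) = 4.0
Projection = [0.0074, 4.0]
Squared diffs: [0.0, 20.8748]
Distance = sqrt(20.8748) = 4.5689


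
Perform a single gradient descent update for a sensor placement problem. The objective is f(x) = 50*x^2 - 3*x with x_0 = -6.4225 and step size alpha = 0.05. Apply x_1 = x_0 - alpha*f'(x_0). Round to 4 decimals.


We compute the gradient at x_0 and apply the update.
f'(x) = 100*x - 3
f'(-6.4225) = 100*-6.4225 - 3 = -645.25
x_1 = -6.4225 - 0.05*-645.25 = 25.84


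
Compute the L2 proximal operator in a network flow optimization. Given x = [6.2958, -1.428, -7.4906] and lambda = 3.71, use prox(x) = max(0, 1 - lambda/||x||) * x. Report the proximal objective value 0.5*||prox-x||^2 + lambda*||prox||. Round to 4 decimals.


Step 1: Compute ||x||.
||x|| = 9.8886
Step 2: Compute scaling factor.
scale = max(0, 1 - 3.71/9.8886) = 0.6248
Step 3: prox(x) = [3.9338, -0.8922, -4.6803]
||prox(x)|| = 6.1786
Step 4: Proximal objective.
0.5*||prox-x||^2 = 6.8821
lambda*||prox|| = 22.9226
Total = 29.8048


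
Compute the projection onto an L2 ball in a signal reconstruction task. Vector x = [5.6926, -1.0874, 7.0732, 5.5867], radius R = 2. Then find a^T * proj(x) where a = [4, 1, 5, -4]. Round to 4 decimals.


Step 1: Compute ||x|| (intermediates to 6 decimals).
||x|| = sqrt(5.6926^2 + (-1.0874)^2 + 7.0732^2 + 5.5867^2) = 10.715853
Step 2: Project.
Since ||x|| > R, scale = R/||x|| = 2/10.715853 = 0.186639, proj(x) = scale * x
proj(x) = [1.062461, -0.202951, 1.320135, 1.042696]
Step 3: Dot product.
a^T * proj(x) = 4*1.062461 + 1*(-0.202951) + 5*1.320135 - 4*1.042696 = 6.4768


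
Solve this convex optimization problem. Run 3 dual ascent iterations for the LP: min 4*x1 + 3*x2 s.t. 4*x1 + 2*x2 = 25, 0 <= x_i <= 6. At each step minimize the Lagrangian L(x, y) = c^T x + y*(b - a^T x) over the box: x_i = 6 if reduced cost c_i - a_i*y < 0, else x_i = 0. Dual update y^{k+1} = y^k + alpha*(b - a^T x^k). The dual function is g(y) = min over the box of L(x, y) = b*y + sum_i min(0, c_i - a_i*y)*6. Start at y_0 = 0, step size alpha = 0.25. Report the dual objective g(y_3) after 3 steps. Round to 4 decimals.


Dual ascent for LP: min 4*x1 + 3*x2, 4*x1 + 2*x2 = 25, 0 <= x_i <= 6
Step 1: y^k = 0.0, reduced costs: (4.0, 3.0)
  x^k = (0.0, 0.0), subgradient = b - a^T x = 25.0
  y^{k+1} = 0.0 + 0.25*25.0 = 6.25
Step 2: y^k = 6.25, reduced costs: (-21.0, -9.5)
  x^k = (6.0, 6.0), subgradient = b - a^T x = -11.0
  y^{k+1} = 6.25 + 0.25*-11.0 = 3.5
Step 3: y^k = 3.5, reduced costs: (-10.0, -4.0)
  x^k = (6.0, 6.0), subgradient = b - a^T x = -11.0
  y^{k+1} = 3.5 + 0.25*-11.0 = 0.75
Dual objective at y_3 = 0.75: reduced costs (1.0, 1.5), box minimizer x = (0.0, 0.0)
g(y_3) = b*y + (c1 - a1*y)*x1 + (c2 - a2*y)*x2 = 25*0.75 + 1.0*0.0 + 1.5*0.0 = 18.75 + 0.0 + 0.0 = 18.75


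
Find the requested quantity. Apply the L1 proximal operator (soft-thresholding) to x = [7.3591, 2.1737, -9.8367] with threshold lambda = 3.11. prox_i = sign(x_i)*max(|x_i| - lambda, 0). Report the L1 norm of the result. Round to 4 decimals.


Soft-thresholding with lambda = 3.11:
prox(7.3591) = sign(7.3591)*max(|7.3591| - 3.11, 0) = 4.2491
prox(2.1737) = sign(2.1737)*max(|2.1737| - 3.11, 0) = 0.0
prox(-9.8367) = sign(-9.8367)*max(|-9.8367| - 3.11, 0) = -6.7267
prox(x) = [4.2491, 0.0, -6.7267]
||prox(x)||_1 = 4.2491 + 0.0 + 6.7267 = 10.9758


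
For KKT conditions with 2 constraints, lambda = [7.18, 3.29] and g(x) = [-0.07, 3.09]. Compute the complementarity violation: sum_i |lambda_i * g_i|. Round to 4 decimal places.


KKT complementary slackness check:
lambda_1 * g_1 = 7.18 * -0.07 = -0.5026
lambda_2 * g_2 = 3.29 * 3.09 = 10.1661
Total violation = 0.5026 + 10.1661 = 10.6687


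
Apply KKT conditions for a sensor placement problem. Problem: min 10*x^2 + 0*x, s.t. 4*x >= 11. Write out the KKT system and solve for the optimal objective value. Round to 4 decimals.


Step 1: Try lambda = 0 (constraint inactive).
x_unc = 0/(2*10) = 0.0
Check: 4*0.0 = 0.0 < 11 -- violated!
Step 2: Constraint must be active: 4*x = 11
x* = 11/4 = 2.75
lambda = (2*10*2.75 + 0)/4 = 13.75
Step 3: Compute optimal value.
f(x*) = 10*2.75^2 + 0*2.75 = 75.625


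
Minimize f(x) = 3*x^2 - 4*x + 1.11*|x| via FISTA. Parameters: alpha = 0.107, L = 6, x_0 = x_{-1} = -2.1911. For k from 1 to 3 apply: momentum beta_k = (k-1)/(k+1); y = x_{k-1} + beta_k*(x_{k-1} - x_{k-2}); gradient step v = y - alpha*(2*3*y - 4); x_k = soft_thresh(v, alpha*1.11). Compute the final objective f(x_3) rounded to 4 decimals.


FISTA on f(x) = 3*x^2 - 4*x + 1.11*|x|
L = 6, alpha = 0.107
Iteration 1: beta = 0.0, y = -2.1911 + 0.0*(-2.1911 + 2.1911) = -2.1911
  grad(y) = -17.1466, v = y - alpha*grad = -0.3564
  prox(v) = soft_thresh(-0.3564, 0.1188) = -0.2376
Iteration 2: beta = 0.3333, y = -0.2376 + 0.3333*(-0.2376 + 2.1911) = 0.4135
  grad(y) = -1.519, v = y - alpha*grad = 0.576
  prox(v) = soft_thresh(0.576, 0.1188) = 0.4573
Iteration 3: beta = 0.5, y = 0.4573 + 0.5*(0.4573 + 0.2376) = 0.8047
  grad(y) = 0.8283, v = y - alpha*grad = 0.7161
  prox(v) = soft_thresh(0.7161, 0.1188) = 0.5973
f(x_3) = 3*0.5973^2 - 4*0.5973 + 1.11*|0.5973| = -0.6559


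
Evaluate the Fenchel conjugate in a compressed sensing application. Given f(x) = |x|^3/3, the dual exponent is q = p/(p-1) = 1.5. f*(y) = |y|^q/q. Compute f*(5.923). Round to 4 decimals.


The conjugate exponent q satisfies 1/p + 1/q = 1.
p = 3, so q = 3/(3 - 1) = 1.5
|y|^q = 5.923^1.5 = 14.4149
f*(5.923) = 14.4149 / 1.5 = 9.61


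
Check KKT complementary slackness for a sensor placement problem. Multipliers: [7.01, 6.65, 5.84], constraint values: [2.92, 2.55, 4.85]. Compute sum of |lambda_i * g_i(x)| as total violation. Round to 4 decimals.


KKT complementary slackness check:
lambda_1 * g_1 = 7.01 * 2.92 = 20.4692
lambda_2 * g_2 = 6.65 * 2.55 = 16.9575
lambda_3 * g_3 = 5.84 * 4.85 = 28.324
Total violation = 20.4692 + 16.9575 + 28.324 = 65.7507


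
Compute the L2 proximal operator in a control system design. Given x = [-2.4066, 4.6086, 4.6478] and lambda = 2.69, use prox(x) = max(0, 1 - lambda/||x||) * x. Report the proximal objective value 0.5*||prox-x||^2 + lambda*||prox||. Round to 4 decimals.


Step 1: Compute ||x||.
||x|| = 6.9737
Step 2: Compute scaling factor.
scale = max(0, 1 - 2.69/6.9737) = 0.6143
Step 3: prox(x) = [-1.4783, 2.8309, 2.855]
||prox(x)|| = 4.2837
Step 4: Proximal objective.
0.5*||prox-x||^2 = 3.6181
lambda*||prox|| = 11.5232
Total = 15.1413


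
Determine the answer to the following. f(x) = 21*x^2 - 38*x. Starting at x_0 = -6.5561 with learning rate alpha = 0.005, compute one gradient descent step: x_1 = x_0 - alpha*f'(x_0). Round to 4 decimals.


We compute the gradient at x_0 and apply the update.
f'(x) = 42*x - 38
f'(-6.5561) = 42*-6.5561 - 38 = -313.3562
x_1 = -6.5561 - 0.005*-313.3562 = -4.9893


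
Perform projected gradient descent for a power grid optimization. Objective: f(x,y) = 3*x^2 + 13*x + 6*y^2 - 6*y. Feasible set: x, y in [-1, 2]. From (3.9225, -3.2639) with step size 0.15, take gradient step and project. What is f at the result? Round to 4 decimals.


Step 1: Compute gradient at (3.9225, -3.2639).
grad_x = 2*3*3.9225 + 13 = 36.535
grad_y = 2*6*-3.2639 - 6 = -45.1668
Step 2: Gradient step.
x_raw = 3.9225 - 0.15*36.535 = -1.5578
y_raw = -3.2639 - 0.15*-45.1668 = 3.5111
Step 3: Project onto [-1, 2].
x_proj = clip(-1.5578) = -1.0
y_proj = clip(3.5111) = 2.0
Step 4: Evaluate f.
f(-1.0, 2.0) = 2.0


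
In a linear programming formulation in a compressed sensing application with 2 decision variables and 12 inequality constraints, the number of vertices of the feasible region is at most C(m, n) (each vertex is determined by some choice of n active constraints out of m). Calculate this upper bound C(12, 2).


Each vertex corresponds to some choice of n active constraints out of m, so the number of vertices is at most C(m, n) = m! / (n!(m-n)!).
m = 12, n = 2
Numerator: 12 * 11
Denominator: 2! = 2
C(12, 2) = 66


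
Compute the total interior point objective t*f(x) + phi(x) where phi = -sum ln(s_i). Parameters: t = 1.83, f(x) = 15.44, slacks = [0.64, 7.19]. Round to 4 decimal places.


Step 1: Compute log-barrier.
ln values: [-0.4463, 1.9727]
phi = -(-0.4463 + 1.9727) = -1.5264
Step 2: Compute augmented objective.
t*f(x) = 1.83*15.44 = 28.2552
Total = 28.2552 - 1.5264 = 26.7288


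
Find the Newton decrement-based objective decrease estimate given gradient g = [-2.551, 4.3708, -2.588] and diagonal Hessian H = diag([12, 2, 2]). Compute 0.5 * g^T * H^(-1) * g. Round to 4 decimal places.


Step 1: H is diagonal, so H^(-1) * g = [-0.2126, 2.1854, -1.294].
Step 2: g^T H^(-1) g = sum_i g_i^2 / H_ii
  = (-2.551)^2/12 + (4.3708)^2/2 + (-2.588)^2/2
  = 0.5423 + 9.5519 + 3.3489 = 13.4431
Step 3: Objective decrease = 0.5 * g^T H^(-1) g = 6.7216


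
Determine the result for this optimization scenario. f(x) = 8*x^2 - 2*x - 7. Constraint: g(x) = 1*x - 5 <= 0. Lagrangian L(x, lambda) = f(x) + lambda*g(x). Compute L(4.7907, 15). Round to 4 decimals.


Step 1: Evaluate f(x).
f(4.7907) = 8*4.7907^2 - 2*4.7907 - 7 = 167.0251
Step 2: Evaluate g(x).
g(4.7907) = 1*4.7907 - 5 = -0.2093
Step 3: Compute Lagrangian.
L = 167.0251 + 15*-0.2093 = 163.8856


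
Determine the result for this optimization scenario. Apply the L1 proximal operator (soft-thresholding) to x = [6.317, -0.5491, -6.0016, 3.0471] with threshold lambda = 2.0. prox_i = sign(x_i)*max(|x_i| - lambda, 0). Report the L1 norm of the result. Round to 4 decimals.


Soft-thresholding with lambda = 2.0:
prox(6.317) = sign(6.317)*max(|6.317| - 2.0, 0) = 4.317
prox(-0.5491) = sign(-0.5491)*max(|-0.5491| - 2.0, 0) = 0.0
prox(-6.0016) = sign(-6.0016)*max(|-6.0016| - 2.0, 0) = -4.0016
prox(3.0471) = sign(3.0471)*max(|3.0471| - 2.0, 0) = 1.0471
prox(x) = [4.317, 0.0, -4.0016, 1.0471]
||prox(x)||_1 = 4.317 + 0.0 + 4.0016 + 1.0471 = 9.3657


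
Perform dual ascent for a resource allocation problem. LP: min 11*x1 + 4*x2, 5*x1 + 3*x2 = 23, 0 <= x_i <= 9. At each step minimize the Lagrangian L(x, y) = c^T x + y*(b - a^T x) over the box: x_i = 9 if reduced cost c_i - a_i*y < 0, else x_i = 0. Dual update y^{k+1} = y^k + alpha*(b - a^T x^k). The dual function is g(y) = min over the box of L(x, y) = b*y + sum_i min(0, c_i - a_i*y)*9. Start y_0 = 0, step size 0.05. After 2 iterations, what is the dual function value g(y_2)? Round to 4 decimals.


Dual ascent for LP: min 11*x1 + 4*x2, 5*x1 + 3*x2 = 23, 0 <= x_i <= 9
Step 1: y^k = 0.0, reduced costs: (11.0, 4.0)
  x^k = (0.0, 0.0), subgradient = b - a^T x = 23.0
  y^{k+1} = 0.0 + 0.05*23.0 = 1.15
Step 2: y^k = 1.15, reduced costs: (5.25, 0.55)
  x^k = (0.0, 0.0), subgradient = b - a^T x = 23.0
  y^{k+1} = 1.15 + 0.05*23.0 = 2.3
Dual objective at y_2 = 2.3: reduced costs (-0.5, -2.9), box minimizer x = (9.0, 9.0)
g(y_2) = b*y + (c1 - a1*y)*x1 + (c2 - a2*y)*x2 = 23*2.3 + (-0.5)*9.0 + (-2.9)*9.0 = 52.9 - 4.5 - 26.1 = 22.3


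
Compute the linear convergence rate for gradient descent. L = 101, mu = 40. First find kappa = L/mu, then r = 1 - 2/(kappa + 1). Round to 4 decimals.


Step 1: Compute the condition number.
kappa = L/mu = 101/40 = 2.525
Step 2: Compute the convergence rate.
r = 1 - 2/(kappa + 1) = 1 - 2*mu/(L + mu) = (L - mu)/(L + mu) = 61/141 = 0.4326


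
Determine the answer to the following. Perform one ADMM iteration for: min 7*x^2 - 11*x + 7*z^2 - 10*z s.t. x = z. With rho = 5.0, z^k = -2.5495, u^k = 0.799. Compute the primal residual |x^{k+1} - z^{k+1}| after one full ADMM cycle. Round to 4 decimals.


ADMM iteration with rho = 5.0, z^k = -2.5495, u^k = 0.799
Step 1: x-update.
Minimize 7*x^2 - 11*x + (5.0/2)*(x + 2.5495 + 0.799)^2
FOC: (2*7 + 5.0)*x = 11 + 5.0*(-2.5495 - 0.799)
x^{k+1} = -0.3022
Step 2: z-update.
Minimize 7*z^2 - 10*z + (5.0/2)*(-0.3022 - z + 0.799)^2
FOC: (2*7 + 5.0)*z = 10 + 5.0*(-0.3022 + 0.799)
z^{k+1} = 0.657
Step 3: u-update.
u^{k+1} = 0.799 - 0.3022 - 0.657 = -0.1603
Step 4: Primal residual = |-0.3022 - 0.657| = 0.9593


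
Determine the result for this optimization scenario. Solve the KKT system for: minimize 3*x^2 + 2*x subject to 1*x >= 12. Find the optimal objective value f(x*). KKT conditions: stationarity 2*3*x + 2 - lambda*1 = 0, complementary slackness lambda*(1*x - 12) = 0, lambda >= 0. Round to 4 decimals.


Step 1: Try lambda = 0 (constraint inactive).
x_unc = -2/(2*3) = -0.3333
Check: 1*-0.3333 = -0.3333 < 12 -- violated!
Step 2: Constraint must be active: 1*x = 12
x* = 12/1 = 12.0
lambda = (2*3*12.0 + 2)/1 = 74.0
Step 3: Compute optimal value.
f(x*) = 3*12.0^2 + 2*12.0 = 456.0


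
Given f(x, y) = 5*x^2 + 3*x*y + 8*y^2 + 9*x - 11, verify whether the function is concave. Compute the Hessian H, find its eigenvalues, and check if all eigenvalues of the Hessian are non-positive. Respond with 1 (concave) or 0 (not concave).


The Hessian of f(x,y) = 5*x^2 + 3*x*y + 8*y^2 + 9*x - 11 is:
H = [[10, 3], [3, 16]]
Trace = 10 + 16 = 26
Determinant = 10*16 - (3)^2 = 151
Discriminant = (26)^2 - 4*151 = 72.0
Eigenvalues: lambda_1 = 8.7574, lambda_2 = 17.2426
The function is not concave.

0


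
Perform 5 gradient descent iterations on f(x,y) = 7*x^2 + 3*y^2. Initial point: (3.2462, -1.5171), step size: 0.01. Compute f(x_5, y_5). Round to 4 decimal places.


Gradient descent on f(x,y) = 7*x^2 + 3*y^2.
Starting point: (3.2462, -1.5171), alpha = 0.01
Step 1: grad_x = 2*7*3.2462 = 45.4468, grad_y = 2*3*-1.5171 = -9.1026
  x_1 = 3.2462 - 0.01*45.4468 = 2.7917
  y_1 = -1.5171 - 0.01*-9.1026 = -1.4261
Step 2: grad_x = 2*7*2.7917 = 39.0842, grad_y = 2*3*-1.4261 = -8.5564
  x_2 = 2.7917 - 0.01*39.0842 = 2.4009
  y_2 = -1.4261 - 0.01*-8.5564 = -1.3405
Step 3: grad_x = 2*7*2.4009 = 33.6125, grad_y = 2*3*-1.3405 = -8.0431
  x_3 = 2.4009 - 0.01*33.6125 = 2.0648
  y_3 = -1.3405 - 0.01*-8.0431 = -1.2601
Step 4: grad_x = 2*7*2.0648 = 28.9067, grad_y = 2*3*-1.2601 = -7.5605
  x_4 = 2.0648 - 0.01*28.9067 = 1.7757
  y_4 = -1.2601 - 0.01*-7.5605 = -1.1845
Step 5: grad_x = 2*7*1.7757 = 24.8598, grad_y = 2*3*-1.1845 = -7.1068
  x_5 = 1.7757 - 0.01*24.8598 = 1.5271
  y_5 = -1.1845 - 0.01*-7.1068 = -1.1134
f(1.5271, -1.1134) = 7*1.5271^2 + 3*(-1.1134)^2 = 20.0433


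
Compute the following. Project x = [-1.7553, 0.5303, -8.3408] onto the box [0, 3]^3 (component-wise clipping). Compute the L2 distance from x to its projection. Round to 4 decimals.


Project each component onto [0, 3].
clip(-1.7553) = 0.0, clip(0.5303) = 0.5303, clip(-8.3408) = 0.0
Projection = [0.0, 0.5303, 0.0]
Squared diffs: [3.0811, 0.0, 69.5689]
Distance = sqrt(72.65) = 8.5235


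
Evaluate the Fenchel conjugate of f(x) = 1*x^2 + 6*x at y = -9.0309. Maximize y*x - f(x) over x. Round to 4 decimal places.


f*(y) = sup_x {y*x - a*x^2 - b*x} = sup_x {(y-b)*x - a*x^2}
FOC: (y - b) - 2a*x = 0 => x* = (y - b)/(2a)
x* = (-9.0309 - 6)/(2*1) = -7.5155
f*(-9.0309) = (y-b)^2/(4a) = (-9.0309 - 6)^2/(4*1)
= 225.928/4 = 56.482


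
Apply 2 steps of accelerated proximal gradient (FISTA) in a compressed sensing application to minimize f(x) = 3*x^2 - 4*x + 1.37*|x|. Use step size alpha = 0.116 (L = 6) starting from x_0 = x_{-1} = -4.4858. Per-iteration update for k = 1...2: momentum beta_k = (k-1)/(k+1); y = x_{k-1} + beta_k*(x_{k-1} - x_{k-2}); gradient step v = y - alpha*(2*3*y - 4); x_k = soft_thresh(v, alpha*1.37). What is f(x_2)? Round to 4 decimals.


FISTA on f(x) = 3*x^2 - 4*x + 1.37*|x|
L = 6, alpha = 0.116
Iteration 1: beta = 0.0, y = -4.4858 + 0.0*(-4.4858 + 4.4858) = -4.4858
  grad(y) = -30.9148, v = y - alpha*grad = -0.8997
  prox(v) = soft_thresh(-0.8997, 0.1589) = -0.7408
Iteration 2: beta = 0.3333, y = -0.7408 + 0.3333*(-0.7408 + 4.4858) = 0.5076
  grad(y) = -0.9545, v = y - alpha*grad = 0.6183
  prox(v) = soft_thresh(0.6183, 0.1589) = 0.4594
f(x_2) = 3*0.4594^2 - 4*0.4594 + 1.37*|0.4594| = -0.5751


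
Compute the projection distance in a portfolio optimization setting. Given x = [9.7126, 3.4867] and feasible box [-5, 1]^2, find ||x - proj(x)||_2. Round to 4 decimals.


Project each component onto [-5, 1].
clip(9.7126) = 1.0, clip(3.4867) = 1.0
Projection = [1.0, 1.0]
Squared diffs: [75.9094, 6.1837]
Distance = sqrt(82.0931) = 9.0605


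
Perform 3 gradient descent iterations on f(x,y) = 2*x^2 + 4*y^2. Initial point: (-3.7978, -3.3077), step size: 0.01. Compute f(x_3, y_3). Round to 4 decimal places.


Gradient descent on f(x,y) = 2*x^2 + 4*y^2.
Starting point: (-3.7978, -3.3077), alpha = 0.01
Step 1: grad_x = 2*2*-3.7978 = -15.1912, grad_y = 2*4*-3.3077 = -26.4616
  x_1 = -3.7978 - 0.01*-15.1912 = -3.6459
  y_1 = -3.3077 - 0.01*-26.4616 = -3.0431
Step 2: grad_x = 2*2*-3.6459 = -14.5836, grad_y = 2*4*-3.0431 = -24.3447
  x_2 = -3.6459 - 0.01*-14.5836 = -3.5001
  y_2 = -3.0431 - 0.01*-24.3447 = -2.7996
Step 3: grad_x = 2*2*-3.5001 = -14.0002, grad_y = 2*4*-2.7996 = -22.3971
  x_3 = -3.5001 - 0.01*-14.0002 = -3.3601
  y_3 = -2.7996 - 0.01*-22.3971 = -2.5757
f(-3.3601, -2.5757) = 2*(-3.3601)^2 + 4*(-2.5757)^2 = 49.1161


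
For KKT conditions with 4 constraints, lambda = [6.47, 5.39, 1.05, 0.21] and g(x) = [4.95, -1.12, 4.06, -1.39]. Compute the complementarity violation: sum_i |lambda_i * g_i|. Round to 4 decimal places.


KKT complementary slackness check:
lambda_1 * g_1 = 6.47 * 4.95 = 32.0265
lambda_2 * g_2 = 5.39 * -1.12 = -6.0368
lambda_3 * g_3 = 1.05 * 4.06 = 4.263
lambda_4 * g_4 = 0.21 * -1.39 = -0.2919
Total violation = 32.0265 + 6.0368 + 4.263 + 0.2919 = 42.6182


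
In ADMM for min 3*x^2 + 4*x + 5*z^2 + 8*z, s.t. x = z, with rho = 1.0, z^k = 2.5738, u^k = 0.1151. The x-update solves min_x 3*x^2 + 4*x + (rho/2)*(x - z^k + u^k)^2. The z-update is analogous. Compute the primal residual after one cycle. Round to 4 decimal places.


ADMM iteration with rho = 1.0, z^k = 2.5738, u^k = 0.1151
Step 1: x-update.
Minimize 3*x^2 + 4*x + (1.0/2)*(x - 2.5738 + 0.1151)^2
FOC: (2*3 + 1.0)*x = -4 + 1.0*(2.5738 - 0.1151)
x^{k+1} = -0.2202
Step 2: z-update.
Minimize 5*z^2 + 8*z + (1.0/2)*(-0.2202 - z + 0.1151)^2
FOC: (2*5 + 1.0)*z = -8 + 1.0*(-0.2202 + 0.1151)
z^{k+1} = -0.7368
Step 3: u-update.
u^{k+1} = 0.1151 - 0.2202 + 0.7368 = 0.6317
Step 4: Primal residual = |-0.2202 + 0.7368| = 0.5166


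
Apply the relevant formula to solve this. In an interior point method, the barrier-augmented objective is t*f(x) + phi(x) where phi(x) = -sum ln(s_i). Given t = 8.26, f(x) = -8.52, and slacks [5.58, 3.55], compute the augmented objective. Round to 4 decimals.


Step 1: Compute log-barrier.
ln values: [1.7192, 1.2669]
phi = -(1.7192 + 1.2669) = -2.9861
Step 2: Compute augmented objective.
t*f(x) = 8.26*-8.52 = -70.3752
Total = -70.3752 - 2.9861 = -73.3613


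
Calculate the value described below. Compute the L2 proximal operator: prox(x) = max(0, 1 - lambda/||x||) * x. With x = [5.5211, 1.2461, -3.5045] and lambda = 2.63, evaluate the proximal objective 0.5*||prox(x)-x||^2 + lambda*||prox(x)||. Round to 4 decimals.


Step 1: Compute ||x||.
||x|| = 6.6571
Step 2: Compute scaling factor.
scale = max(0, 1 - 2.63/6.6571) = 0.6049
Step 3: prox(x) = [3.3399, 0.7538, -2.12]
||prox(x)|| = 4.0271
Step 4: Proximal objective.
0.5*||prox-x||^2 = 3.4585
lambda*||prox|| = 10.5913
Total = 14.0497


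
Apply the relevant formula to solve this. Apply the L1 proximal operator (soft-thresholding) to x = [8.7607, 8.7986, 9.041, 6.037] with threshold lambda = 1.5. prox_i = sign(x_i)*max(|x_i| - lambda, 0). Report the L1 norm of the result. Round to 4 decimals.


Soft-thresholding with lambda = 1.5:
prox(8.7607) = sign(8.7607)*max(|8.7607| - 1.5, 0) = 7.2607
prox(8.7986) = sign(8.7986)*max(|8.7986| - 1.5, 0) = 7.2986
prox(9.041) = sign(9.041)*max(|9.041| - 1.5, 0) = 7.541
prox(6.037) = sign(6.037)*max(|6.037| - 1.5, 0) = 4.537
prox(x) = [7.2607, 7.2986, 7.541, 4.537]
||prox(x)||_1 = 7.2607 + 7.2986 + 7.541 + 4.537 = 26.6373


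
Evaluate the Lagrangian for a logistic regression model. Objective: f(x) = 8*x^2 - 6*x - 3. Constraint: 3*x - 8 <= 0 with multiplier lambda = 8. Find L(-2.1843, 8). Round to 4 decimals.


Step 1: Evaluate f(x).
f(-2.1843) = 8*(-2.1843)^2 - 6*(-2.1843) - 3 = 48.2751
Step 2: Evaluate g(x).
g(-2.1843) = 3*-2.1843 - 8 = -14.5529
Step 3: Compute Lagrangian.
L = 48.2751 + 8*-14.5529 = -68.1481


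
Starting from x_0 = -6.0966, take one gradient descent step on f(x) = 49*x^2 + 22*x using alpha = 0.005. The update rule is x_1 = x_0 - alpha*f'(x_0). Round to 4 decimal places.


We compute the gradient at x_0 and apply the update.
f'(x) = 98*x + 22
f'(-6.0966) = 98*-6.0966 + 22 = -575.4668
x_1 = -6.0966 - 0.005*-575.4668 = -3.2193


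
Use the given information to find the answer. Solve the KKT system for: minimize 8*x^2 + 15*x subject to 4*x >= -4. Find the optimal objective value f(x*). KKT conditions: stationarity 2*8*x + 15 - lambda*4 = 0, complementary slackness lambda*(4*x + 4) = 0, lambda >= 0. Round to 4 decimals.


Step 1: Try lambda = 0 (constraint inactive).
Stationarity: 2*8*x + 15 = 0
x* = -15/(2*8) = -0.9375
Check constraint: 4*-0.9375 = -3.75 >= -4 -- satisfied.
Step 2: Compute optimal value.
f(x*) = 8*(-0.9375)^2 + 15*(-0.9375) = -7.0313


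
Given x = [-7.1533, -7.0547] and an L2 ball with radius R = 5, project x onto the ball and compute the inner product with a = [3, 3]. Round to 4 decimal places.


Step 1: Compute ||x|| (intermediates to 6 decimals).
||x|| = sqrt((-7.1533)^2 + (-7.0547)^2) = 10.046815
Step 2: Project.
Since ||x|| > R, scale = R/||x|| = 5/10.046815 = 0.49767, proj(x) = scale * x
proj(x) = [-3.559983, -3.510913]
Step 3: Dot product.
a^T * proj(x) = 3*(-3.559983) + 3*(-3.510913) = -21.2127


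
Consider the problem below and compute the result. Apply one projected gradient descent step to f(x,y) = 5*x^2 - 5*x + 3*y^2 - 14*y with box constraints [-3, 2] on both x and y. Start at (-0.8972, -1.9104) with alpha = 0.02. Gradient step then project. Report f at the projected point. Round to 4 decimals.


Step 1: Compute gradient at (-0.8972, -1.9104).
grad_x = 2*5*-0.8972 - 5 = -13.972
grad_y = 2*3*-1.9104 - 14 = -25.4624
Step 2: Gradient step.
x_raw = -0.8972 - 0.02*-13.972 = -0.6178
y_raw = -1.9104 - 0.02*-25.4624 = -1.4012
Step 3: Project onto [-3, 2].
x_proj = clip(-0.6178) = -0.6178
y_proj = clip(-1.4012) = -1.4012
Step 4: Evaluate f.
f(-0.6178, -1.4012) = 30.5027


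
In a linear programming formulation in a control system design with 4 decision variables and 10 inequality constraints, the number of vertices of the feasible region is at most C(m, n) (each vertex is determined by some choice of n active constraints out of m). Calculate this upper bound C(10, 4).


Each vertex corresponds to some choice of n active constraints out of m, so the number of vertices is at most C(m, n) = m! / (n!(m-n)!).
m = 10, n = 4
Numerator: 10 * 9 * 8 * 7
Denominator: 4! = 24
C(10, 4) = 210


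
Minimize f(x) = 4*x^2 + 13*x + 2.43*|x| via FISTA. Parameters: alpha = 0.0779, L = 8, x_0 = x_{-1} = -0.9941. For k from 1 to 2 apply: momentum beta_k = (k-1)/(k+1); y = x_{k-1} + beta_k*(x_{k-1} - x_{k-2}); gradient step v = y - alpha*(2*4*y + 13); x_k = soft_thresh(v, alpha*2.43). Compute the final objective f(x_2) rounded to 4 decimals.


FISTA on f(x) = 4*x^2 + 13*x + 2.43*|x|
L = 8, alpha = 0.0779
Iteration 1: beta = 0.0, y = -0.9941 + 0.0*(-0.9941 + 0.9941) = -0.9941
  grad(y) = 5.0472, v = y - alpha*grad = -1.3873
  prox(v) = soft_thresh(-1.3873, 0.1893) = -1.198
Iteration 2: beta = 0.3333, y = -1.198 + 0.3333*(-1.198 + 0.9941) = -1.2659
  grad(y) = 2.8725, v = y - alpha*grad = -1.4897
  prox(v) = soft_thresh(-1.4897, 0.1893) = -1.3004
f(x_2) = 4*(-1.3004)^2 + 13*(-1.3004) + 2.43*|-1.3004| = -6.9811


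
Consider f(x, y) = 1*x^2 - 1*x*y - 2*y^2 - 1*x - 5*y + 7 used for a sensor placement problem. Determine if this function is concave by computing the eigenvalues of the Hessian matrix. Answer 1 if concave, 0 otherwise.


The Hessian of f(x,y) = 1*x^2 - 1*x*y - 2*y^2 - 1*x - 5*y + 7 is:
H = [[2, -1], [-1, -4]]
Trace = 2 - 4 = -2
Determinant = 2*-4 - (-1)^2 = -9
Discriminant = (-2)^2 - 4*-9 = 40.0
Eigenvalues: lambda_1 = -4.1623, lambda_2 = 2.1623
The function is not concave.

0


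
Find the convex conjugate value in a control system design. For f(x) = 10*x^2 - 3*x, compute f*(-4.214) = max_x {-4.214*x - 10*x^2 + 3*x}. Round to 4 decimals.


f*(y) = sup_x {y*x - a*x^2 - b*x} = sup_x {(y-b)*x - a*x^2}
FOC: (y - b) - 2a*x = 0 => x* = (y - b)/(2a)
x* = (-4.214 + 3)/(2*10) = -0.0607
f*(-4.214) = (y-b)^2/(4a) = (-4.214 + 3)^2/(4*10)
= 1.4738/40 = 0.0368


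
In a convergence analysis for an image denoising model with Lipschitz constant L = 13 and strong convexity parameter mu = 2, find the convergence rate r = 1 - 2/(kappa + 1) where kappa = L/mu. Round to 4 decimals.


Step 1: Compute the condition number.
kappa = L/mu = 13/2 = 6.5
Step 2: Compute the convergence rate.
r = 1 - 2/(kappa + 1) = 1 - 2*mu/(L + mu) = (L - mu)/(L + mu) = 11/15 = 0.7333


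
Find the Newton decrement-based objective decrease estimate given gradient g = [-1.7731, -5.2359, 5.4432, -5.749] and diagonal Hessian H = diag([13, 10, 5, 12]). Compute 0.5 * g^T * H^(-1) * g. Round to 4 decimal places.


Step 1: H is diagonal, so H^(-1) * g = [-0.1364, -0.5236, 1.0886, -0.4791].
Step 2: g^T H^(-1) g = sum_i g_i^2 / H_ii
  = (-1.7731)^2/13 + (-5.2359)^2/10 + (5.4432)^2/5 + (-5.749)^2/12
  = 0.2418 + 2.7415 + 5.9257 + 2.7543 = 11.6632
Step 3: Objective decrease = 0.5 * g^T H^(-1) g = 5.8316


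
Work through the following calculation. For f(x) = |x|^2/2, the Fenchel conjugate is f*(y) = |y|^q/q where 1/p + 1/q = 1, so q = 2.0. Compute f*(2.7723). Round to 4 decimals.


The conjugate exponent q satisfies 1/p + 1/q = 1.
p = 2, so q = 2/(2 - 1) = 2.0
|y|^q = 2.7723^2.0 = 7.6856
f*(2.7723) = 7.6856 / 2.0 = 3.8428


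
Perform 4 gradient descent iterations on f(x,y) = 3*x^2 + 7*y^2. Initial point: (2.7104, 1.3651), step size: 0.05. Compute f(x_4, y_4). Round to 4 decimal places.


Gradient descent on f(x,y) = 3*x^2 + 7*y^2.
Starting point: (2.7104, 1.3651), alpha = 0.05
Step 1: grad_x = 2*3*2.7104 = 16.2624, grad_y = 2*7*1.3651 = 19.1114
  x_1 = 2.7104 - 0.05*16.2624 = 1.8973
  y_1 = 1.3651 - 0.05*19.1114 = 0.4095
Step 2: grad_x = 2*3*1.8973 = 11.3837, grad_y = 2*7*0.4095 = 5.7334
  x_2 = 1.8973 - 0.05*11.3837 = 1.3281
  y_2 = 0.4095 - 0.05*5.7334 = 0.1229
Step 3: grad_x = 2*3*1.3281 = 7.9686, grad_y = 2*7*0.1229 = 1.72
  x_3 = 1.3281 - 0.05*7.9686 = 0.9297
  y_3 = 0.1229 - 0.05*1.72 = 0.0369
Step 4: grad_x = 2*3*0.9297 = 5.578, grad_y = 2*7*0.0369 = 0.516
  x_4 = 0.9297 - 0.05*5.578 = 0.6508
  y_4 = 0.0369 - 0.05*0.516 = 0.0111
f(0.6508, 0.0111) = 3*0.6508^2 + 7*0.0111^2 = 1.2713


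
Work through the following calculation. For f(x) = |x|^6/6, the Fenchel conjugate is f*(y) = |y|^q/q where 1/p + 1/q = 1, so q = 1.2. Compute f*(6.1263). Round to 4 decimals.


The conjugate exponent q satisfies 1/p + 1/q = 1.
p = 6, so q = 6/(6 - 1) = 1.2
|y|^q = 6.1263^1.2 = 8.8031
f*(6.1263) = 8.8031 / 1.2 = 7.336


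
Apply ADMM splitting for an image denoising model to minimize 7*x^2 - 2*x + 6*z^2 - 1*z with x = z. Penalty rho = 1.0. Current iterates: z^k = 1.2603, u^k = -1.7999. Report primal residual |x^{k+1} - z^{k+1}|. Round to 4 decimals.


ADMM iteration with rho = 1.0, z^k = 1.2603, u^k = -1.7999
Step 1: x-update.
Minimize 7*x^2 - 2*x + (1.0/2)*(x - 1.2603 - 1.7999)^2
FOC: (2*7 + 1.0)*x = 2 + 1.0*(1.2603 + 1.7999)
x^{k+1} = 0.3373
Step 2: z-update.
Minimize 6*z^2 - 1*z + (1.0/2)*(0.3373 - z - 1.7999)^2
FOC: (2*6 + 1.0)*z = 1 + 1.0*(0.3373 - 1.7999)
z^{k+1} = -0.0356
Step 3: u-update.
u^{k+1} = -1.7999 + 0.3373 + 0.0356 = -1.427
Step 4: Primal residual = |0.3373 + 0.0356| = 0.3729


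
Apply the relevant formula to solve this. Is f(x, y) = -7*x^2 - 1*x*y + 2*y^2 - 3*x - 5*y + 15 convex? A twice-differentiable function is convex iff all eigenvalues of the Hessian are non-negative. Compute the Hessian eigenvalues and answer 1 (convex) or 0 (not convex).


The Hessian of f(x,y) = -7*x^2 - 1*x*y + 2*y^2 - 3*x - 5*y + 15 is:
H = [[-14, -1], [-1, 4]]
Trace = -14 + 4 = -10
Determinant = -14*4 - (-1)^2 = -57
Discriminant = (-10)^2 - 4*-57 = 328.0
Eigenvalues: lambda_1 = -14.0554, lambda_2 = 4.0554
The function is not convex.

0


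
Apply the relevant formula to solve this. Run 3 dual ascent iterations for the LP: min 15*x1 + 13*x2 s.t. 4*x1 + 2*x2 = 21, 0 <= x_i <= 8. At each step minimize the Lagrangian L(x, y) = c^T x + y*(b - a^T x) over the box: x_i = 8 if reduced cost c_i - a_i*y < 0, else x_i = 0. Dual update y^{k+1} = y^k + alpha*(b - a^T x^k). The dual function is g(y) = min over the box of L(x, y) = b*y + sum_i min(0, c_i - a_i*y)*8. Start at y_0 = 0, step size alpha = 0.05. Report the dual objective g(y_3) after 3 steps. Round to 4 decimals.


Dual ascent for LP: min 15*x1 + 13*x2, 4*x1 + 2*x2 = 21, 0 <= x_i <= 8
Step 1: y^k = 0.0, reduced costs: (15.0, 13.0)
  x^k = (0.0, 0.0), subgradient = b - a^T x = 21.0
  y^{k+1} = 0.0 + 0.05*21.0 = 1.05
Step 2: y^k = 1.05, reduced costs: (10.8, 10.9)
  x^k = (0.0, 0.0), subgradient = b - a^T x = 21.0
  y^{k+1} = 1.05 + 0.05*21.0 = 2.1
Step 3: y^k = 2.1, reduced costs: (6.6, 8.8)
  x^k = (0.0, 0.0), subgradient = b - a^T x = 21.0
  y^{k+1} = 2.1 + 0.05*21.0 = 3.15
Dual objective at y_3 = 3.15: reduced costs (2.4, 6.7), box minimizer x = (0.0, 0.0)
g(y_3) = b*y + (c1 - a1*y)*x1 + (c2 - a2*y)*x2 = 21*3.15 + 2.4*0.0 + 6.7*0.0 = 66.15 + 0.0 + 0.0 = 66.15


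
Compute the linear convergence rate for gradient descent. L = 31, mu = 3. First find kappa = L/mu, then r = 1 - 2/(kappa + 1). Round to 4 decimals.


Step 1: Compute the condition number.
kappa = L/mu = 31/3 = 10.3333
Step 2: Compute the convergence rate.
r = 1 - 2/(kappa + 1) = 1 - 2*mu/(L + mu) = (L - mu)/(L + mu) = 28/34 = 0.8235


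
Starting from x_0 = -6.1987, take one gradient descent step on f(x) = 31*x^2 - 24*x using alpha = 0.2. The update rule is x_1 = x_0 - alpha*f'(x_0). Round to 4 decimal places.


We compute the gradient at x_0 and apply the update.
f'(x) = 62*x - 24
f'(-6.1987) = 62*-6.1987 - 24 = -408.3194
x_1 = -6.1987 - 0.2*-408.3194 = 75.4652


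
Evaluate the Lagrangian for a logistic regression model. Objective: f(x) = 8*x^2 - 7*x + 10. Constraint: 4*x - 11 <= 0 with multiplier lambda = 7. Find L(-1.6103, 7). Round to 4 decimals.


Step 1: Evaluate f(x).
f(-1.6103) = 8*(-1.6103)^2 - 7*(-1.6103) + 10 = 42.0166
Step 2: Evaluate g(x).
g(-1.6103) = 4*-1.6103 - 11 = -17.4412
Step 3: Compute Lagrangian.
L = 42.0166 + 7*-17.4412 = -80.0718


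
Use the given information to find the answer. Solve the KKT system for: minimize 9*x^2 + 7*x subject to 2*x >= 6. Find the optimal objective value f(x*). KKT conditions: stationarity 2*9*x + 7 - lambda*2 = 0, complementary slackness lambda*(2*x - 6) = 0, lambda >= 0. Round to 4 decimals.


Step 1: Try lambda = 0 (constraint inactive).
x_unc = -7/(2*9) = -0.3889
Check: 2*-0.3889 = -0.7778 < 6 -- violated!
Step 2: Constraint must be active: 2*x = 6
x* = 6/2 = 3.0
lambda = (2*9*3.0 + 7)/2 = 30.5
Step 3: Compute optimal value.
f(x*) = 9*3.0^2 + 7*3.0 = 102.0


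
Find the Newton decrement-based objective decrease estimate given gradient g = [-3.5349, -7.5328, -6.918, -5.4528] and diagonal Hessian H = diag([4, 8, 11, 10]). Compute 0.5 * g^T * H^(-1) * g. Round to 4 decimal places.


Step 1: H is diagonal, so H^(-1) * g = [-0.8837, -0.9416, -0.6289, -0.5453].
Step 2: g^T H^(-1) g = sum_i g_i^2 / H_ii
  = (-3.5349)^2/4 + (-7.5328)^2/8 + (-6.918)^2/11 + (-5.4528)^2/10
  = 3.1239 + 7.0929 + 4.3508 + 2.9733 = 17.5409
Step 3: Objective decrease = 0.5 * g^T H^(-1) g = 8.7704


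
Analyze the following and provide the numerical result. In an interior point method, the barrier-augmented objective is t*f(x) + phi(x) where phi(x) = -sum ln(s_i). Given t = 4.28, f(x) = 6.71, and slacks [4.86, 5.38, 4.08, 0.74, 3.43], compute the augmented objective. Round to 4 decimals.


Step 1: Compute log-barrier.
ln values: [1.581, 1.6827, 1.4061, -0.3011, 1.2326]
phi = -(1.581 + 1.6827 + 1.4061 - 0.3011 + 1.2326) = -5.6013
Step 2: Compute augmented objective.
t*f(x) = 4.28*6.71 = 28.7188
Total = 28.7188 - 5.6013 = 23.1175


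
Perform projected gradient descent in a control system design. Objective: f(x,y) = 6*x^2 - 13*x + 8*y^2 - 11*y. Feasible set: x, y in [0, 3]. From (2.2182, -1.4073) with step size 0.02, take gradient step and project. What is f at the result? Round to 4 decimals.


Step 1: Compute gradient at (2.2182, -1.4073).
grad_x = 2*6*2.2182 - 13 = 13.6184
grad_y = 2*8*-1.4073 - 11 = -33.5168
Step 2: Gradient step.
x_raw = 2.2182 - 0.02*13.6184 = 1.9458
y_raw = -1.4073 - 0.02*-33.5168 = -0.737
Step 3: Project onto [0, 3].
x_proj = clip(1.9458) = 1.9458
y_proj = clip(-0.737) = 0.0
Step 4: Evaluate f.
f(1.9458, 0.0) = -2.5782


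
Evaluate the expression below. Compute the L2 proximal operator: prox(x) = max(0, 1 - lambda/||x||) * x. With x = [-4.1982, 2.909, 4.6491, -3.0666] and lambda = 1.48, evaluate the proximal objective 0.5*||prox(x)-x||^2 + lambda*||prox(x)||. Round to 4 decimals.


Step 1: Compute ||x||.
||x|| = 7.5568
Step 2: Compute scaling factor.
scale = max(0, 1 - 1.48/7.5568) = 0.8042
Step 3: prox(x) = [-3.376, 2.3393, 3.7386, -2.466]
||prox(x)|| = 6.0768
Step 4: Proximal objective.
0.5*||prox-x||^2 = 1.0952
lambda*||prox|| = 8.9937
Total = 10.0889


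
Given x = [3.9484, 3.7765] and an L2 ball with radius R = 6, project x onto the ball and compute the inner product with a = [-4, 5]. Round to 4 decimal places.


Step 1: Compute ||x|| (intermediates to 6 decimals).
||x|| = sqrt(3.9484^2 + 3.7765^2) = 5.463681
Step 2: Project.
Since ||x|| <= R, proj = x (no scaling needed).
proj(x) = [3.9484, 3.7765]
Step 3: Dot product.
a^T * proj(x) = -4*3.9484 + 5*3.7765 = 3.0889


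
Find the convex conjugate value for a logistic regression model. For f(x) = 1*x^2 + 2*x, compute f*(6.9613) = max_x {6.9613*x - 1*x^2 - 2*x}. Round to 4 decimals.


f*(y) = sup_x {y*x - a*x^2 - b*x} = sup_x {(y-b)*x - a*x^2}
FOC: (y - b) - 2a*x = 0 => x* = (y - b)/(2a)
x* = (6.9613 - 2)/(2*1) = 2.4807
f*(6.9613) = (y-b)^2/(4a) = (6.9613 - 2)^2/(4*1)
= 24.6145/4 = 6.1536


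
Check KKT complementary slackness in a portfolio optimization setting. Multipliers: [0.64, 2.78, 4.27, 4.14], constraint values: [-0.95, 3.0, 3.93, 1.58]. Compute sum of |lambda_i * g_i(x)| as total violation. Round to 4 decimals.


KKT complementary slackness check:
lambda_1 * g_1 = 0.64 * -0.95 = -0.608
lambda_2 * g_2 = 2.78 * 3.0 = 8.34
lambda_3 * g_3 = 4.27 * 3.93 = 16.7811
lambda_4 * g_4 = 4.14 * 1.58 = 6.5412
Total violation = 0.608 + 8.34 + 16.7811 + 6.5412 = 32.2703


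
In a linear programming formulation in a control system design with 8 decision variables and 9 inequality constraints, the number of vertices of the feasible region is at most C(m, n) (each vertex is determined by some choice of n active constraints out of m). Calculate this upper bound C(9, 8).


Each vertex corresponds to some choice of n active constraints out of m, so the number of vertices is at most C(m, n) = m! / (n!(m-n)!).
m = 9, n = 8
Numerator: 9 * 8 * 7 * 6 * 5 * 4 * 3 * 2
Denominator: 8! = 40320
C(9, 8) = 9


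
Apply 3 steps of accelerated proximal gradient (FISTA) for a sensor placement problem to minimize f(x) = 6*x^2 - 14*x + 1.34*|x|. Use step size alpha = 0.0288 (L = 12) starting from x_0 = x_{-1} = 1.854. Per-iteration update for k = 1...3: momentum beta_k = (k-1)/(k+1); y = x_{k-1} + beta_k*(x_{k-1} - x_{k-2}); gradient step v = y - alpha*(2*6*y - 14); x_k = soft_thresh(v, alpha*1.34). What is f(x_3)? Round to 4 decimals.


FISTA on f(x) = 6*x^2 - 14*x + 1.34*|x|
L = 12, alpha = 0.0288
Iteration 1: beta = 0.0, y = 1.854 + 0.0*(1.854 - 1.854) = 1.854
  grad(y) = 8.248, v = y - alpha*grad = 1.6165
  prox(v) = soft_thresh(1.6165, 0.0386) = 1.5779
Iteration 2: beta = 0.3333, y = 1.5779 + 0.3333*(1.5779 - 1.854) = 1.4858
  grad(y) = 3.8298, v = y - alpha*grad = 1.3755
  prox(v) = soft_thresh(1.3755, 0.0386) = 1.3369
Iteration 3: beta = 0.5, y = 1.3369 + 0.5*(1.3369 - 1.5779) = 1.2165
  grad(y) = 0.5975, v = y - alpha*grad = 1.1993
  prox(v) = soft_thresh(1.1993, 0.0386) = 1.1607
f(x_3) = 6*1.1607^2 - 14*1.1607 + 1.34*|1.1607| = -6.6112
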